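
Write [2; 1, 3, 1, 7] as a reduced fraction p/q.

109/39

Fold from the inside: start with 7/1.
  1 + 1/7 = 8/7
  3 + 7/8 = 31/8
  1 + 8/31 = 39/31
  2 + 31/39 = 109/39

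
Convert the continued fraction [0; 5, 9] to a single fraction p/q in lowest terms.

Using pₖ = aₖpₖ₋₁ + pₖ₋₂ and qₖ = aₖqₖ₋₁ + qₖ₋₂:
  k=0: a=0, p=0, q=1
  k=1: a=5, p=1, q=5
  k=2: a=9, p=9, q=46

9/46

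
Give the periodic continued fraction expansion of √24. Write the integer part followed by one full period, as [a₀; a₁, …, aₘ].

a₀ = ⌊√24⌋ = 4.
With m₀=0, d₀=1 and mₖ₊₁ = dₖaₖ − mₖ, dₖ₊₁ = (n − mₖ₊₁²)/dₖ, aₖ₊₁ = ⌊(a₀+mₖ₊₁)/dₖ₊₁⌋:
  k=1: m=4, d=8, a=1
  k=2: m=4, d=1, a=8
d=1 and a=2a₀=8 at k=2, so the next step gives (m, d) = (4, 8) again — its k=1 value — and the period has length 2.

[4; 1, 8]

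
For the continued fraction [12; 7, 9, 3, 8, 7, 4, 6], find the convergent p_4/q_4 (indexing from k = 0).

20105/1656

Using pₖ = aₖpₖ₋₁ + pₖ₋₂, qₖ = aₖqₖ₋₁ + qₖ₋₂ (with p₋₁=1, p₋₂=0, q₋₁=0, q₋₂=1):
  k=0: a=12, p=12, q=1
  k=1: a=7, p=85, q=7
  k=2: a=9, p=777, q=64
  k=3: a=3, p=2416, q=199
  k=4: a=8, p=20105, q=1656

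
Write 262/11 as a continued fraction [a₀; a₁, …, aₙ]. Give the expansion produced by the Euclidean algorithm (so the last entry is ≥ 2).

[23; 1, 4, 2]

262 = 23×11 + 9
11 = 1×9 + 2
9 = 4×2 + 1
2 = 2×1 + 0  (stop)
So 262/11 = [23; 1, 4, 2].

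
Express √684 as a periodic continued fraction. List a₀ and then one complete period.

a₀ = ⌊√684⌋ = 26.
With m₀=0, d₀=1 and mₖ₊₁ = dₖaₖ − mₖ, dₖ₊₁ = (n − mₖ₊₁²)/dₖ, aₖ₊₁ = ⌊(a₀+mₖ₊₁)/dₖ₊₁⌋:
  k=1: m=26, d=8, a=6
  k=2: m=22, d=25, a=1
  k=3: m=3, d=27, a=1
  k=4: m=24, d=4, a=12
  k=5: m=24, d=27, a=1
  k=6: m=3, d=25, a=1
  k=7: m=22, d=8, a=6
  k=8: m=26, d=1, a=52
d=1 and a=2a₀=52 at k=8, so the next step gives (m, d) = (26, 8) again — its k=1 value — and the period has length 8.

[26; 6, 1, 1, 12, 1, 1, 6, 52]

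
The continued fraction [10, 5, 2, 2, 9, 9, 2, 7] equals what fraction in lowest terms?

371479/36473

Using pₖ = aₖpₖ₋₁ + pₖ₋₂ and qₖ = aₖqₖ₋₁ + qₖ₋₂:
  k=0: a=10, p=10, q=1
  k=1: a=5, p=51, q=5
  k=2: a=2, p=112, q=11
  k=3: a=2, p=275, q=27
  k=4: a=9, p=2587, q=254
  k=5: a=9, p=23558, q=2313
  k=6: a=2, p=49703, q=4880
  k=7: a=7, p=371479, q=36473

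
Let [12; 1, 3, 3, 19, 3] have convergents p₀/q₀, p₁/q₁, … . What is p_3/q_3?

Using pₖ = aₖpₖ₋₁ + pₖ₋₂, qₖ = aₖqₖ₋₁ + qₖ₋₂ (with p₋₁=1, p₋₂=0, q₋₁=0, q₋₂=1):
  k=0: a=12, p=12, q=1
  k=1: a=1, p=13, q=1
  k=2: a=3, p=51, q=4
  k=3: a=3, p=166, q=13

166/13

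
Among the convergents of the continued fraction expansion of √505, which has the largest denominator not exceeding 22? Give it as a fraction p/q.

382/17

√505 = [22; 2, 8, 2, 44, …] (period length 4).
Convergents:
  p_0/q_0 = 22/1
  p_1/q_1 = 45/2
  p_2/q_2 = 382/17
  p_3/q_3 = 809/36
q_2 = 17 ≤ 22 < 36 = q_3, so the answer is 382/17.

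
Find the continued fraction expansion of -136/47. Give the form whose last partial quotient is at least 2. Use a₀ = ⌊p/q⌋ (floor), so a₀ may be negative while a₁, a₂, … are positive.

-136 = -3×47 + 5
47 = 9×5 + 2
5 = 2×2 + 1
2 = 2×1 + 0  (stop)
So -136/47 = [-3; 9, 2, 2].

[-3; 9, 2, 2]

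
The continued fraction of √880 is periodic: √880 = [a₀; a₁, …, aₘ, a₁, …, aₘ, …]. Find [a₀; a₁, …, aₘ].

a₀ = ⌊√880⌋ = 29.
With m₀=0, d₀=1 and mₖ₊₁ = dₖaₖ − mₖ, dₖ₊₁ = (n − mₖ₊₁²)/dₖ, aₖ₊₁ = ⌊(a₀+mₖ₊₁)/dₖ₊₁⌋:
  k=1: m=29, d=39, a=1
  k=2: m=10, d=20, a=1
  k=3: m=10, d=39, a=1
  k=4: m=29, d=1, a=58
d=1 and a=2a₀=58 at k=4, so the next step gives (m, d) = (29, 39) again — its k=1 value — and the period has length 4.

[29; 1, 1, 1, 58]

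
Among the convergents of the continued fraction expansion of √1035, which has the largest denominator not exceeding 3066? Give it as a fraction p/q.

√1035 = [32; 5, 1, 5, 64, …] (period length 4).
Convergents:
  p_0/q_0 = 32/1
  p_1/q_1 = 161/5
  p_2/q_2 = 193/6
  p_3/q_3 = 1126/35
  p_4/q_4 = 72257/2246
  p_5/q_5 = 362411/11265
q_4 = 2246 ≤ 3066 < 11265 = q_5, so the answer is 72257/2246.

72257/2246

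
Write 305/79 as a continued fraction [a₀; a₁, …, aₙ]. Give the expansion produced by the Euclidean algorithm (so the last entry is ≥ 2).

[3; 1, 6, 5, 2]

305 = 3×79 + 68
79 = 1×68 + 11
68 = 6×11 + 2
11 = 5×2 + 1
2 = 2×1 + 0  (stop)
So 305/79 = [3; 1, 6, 5, 2].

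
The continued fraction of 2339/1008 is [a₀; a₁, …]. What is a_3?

2339 = 2·1008 + 323   →  a_0 = 2
1008 = 3·323 + 39   →  a_1 = 3
323 = 8·39 + 11   →  a_2 = 8
39 = 3·11 + 6   →  a_3 = 3

3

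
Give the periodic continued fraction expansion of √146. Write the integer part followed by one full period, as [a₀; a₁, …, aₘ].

a₀ = ⌊√146⌋ = 12.
With m₀=0, d₀=1 and mₖ₊₁ = dₖaₖ − mₖ, dₖ₊₁ = (n − mₖ₊₁²)/dₖ, aₖ₊₁ = ⌊(a₀+mₖ₊₁)/dₖ₊₁⌋:
  k=1: m=12, d=2, a=12
  k=2: m=12, d=1, a=24
d=1 and a=2a₀=24 at k=2, so the next step gives (m, d) = (12, 2) again — its k=1 value — and the period has length 2.

[12; 12, 24]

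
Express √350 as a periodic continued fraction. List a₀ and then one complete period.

a₀ = ⌊√350⌋ = 18.

[18; 1, 2, 2, 2, 1, 36]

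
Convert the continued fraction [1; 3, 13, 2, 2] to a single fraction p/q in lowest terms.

273/206

Fold from the inside: start with 2/1.
  2 + 1/2 = 5/2
  13 + 2/5 = 67/5
  3 + 5/67 = 206/67
  1 + 67/206 = 273/206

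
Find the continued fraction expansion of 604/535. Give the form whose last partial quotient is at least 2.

604 = 1×535 + 69
535 = 7×69 + 52
69 = 1×52 + 17
52 = 3×17 + 1
17 = 17×1 + 0  (stop)
So 604/535 = [1; 7, 1, 3, 17].

[1; 7, 1, 3, 17]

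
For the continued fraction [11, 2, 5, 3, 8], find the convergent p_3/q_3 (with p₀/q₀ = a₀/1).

Using pₖ = aₖpₖ₋₁ + pₖ₋₂, qₖ = aₖqₖ₋₁ + qₖ₋₂ (with p₋₁=1, p₋₂=0, q₋₁=0, q₋₂=1):
  k=0: a=11, p=11, q=1
  k=1: a=2, p=23, q=2
  k=2: a=5, p=126, q=11
  k=3: a=3, p=401, q=35

401/35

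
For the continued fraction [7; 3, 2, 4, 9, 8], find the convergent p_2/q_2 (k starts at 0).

51/7

Using pₖ = aₖpₖ₋₁ + pₖ₋₂, qₖ = aₖqₖ₋₁ + qₖ₋₂ (with p₋₁=1, p₋₂=0, q₋₁=0, q₋₂=1):
  k=0: a=7, p=7, q=1
  k=1: a=3, p=22, q=3
  k=2: a=2, p=51, q=7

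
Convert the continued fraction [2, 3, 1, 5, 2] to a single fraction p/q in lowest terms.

Fold from the inside: start with 2/1.
  5 + 1/2 = 11/2
  1 + 2/11 = 13/11
  3 + 11/13 = 50/13
  2 + 13/50 = 113/50

113/50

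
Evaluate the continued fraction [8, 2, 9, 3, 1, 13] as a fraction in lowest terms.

9093/1073

Using pₖ = aₖpₖ₋₁ + pₖ₋₂ and qₖ = aₖqₖ₋₁ + qₖ₋₂:
  k=0: a=8, p=8, q=1
  k=1: a=2, p=17, q=2
  k=2: a=9, p=161, q=19
  k=3: a=3, p=500, q=59
  k=4: a=1, p=661, q=78
  k=5: a=13, p=9093, q=1073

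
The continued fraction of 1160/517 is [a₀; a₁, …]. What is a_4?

2

1160 = 2·517 + 126   →  a_0 = 2
517 = 4·126 + 13   →  a_1 = 4
126 = 9·13 + 9   →  a_2 = 9
13 = 1·9 + 4   →  a_3 = 1
9 = 2·4 + 1   →  a_4 = 2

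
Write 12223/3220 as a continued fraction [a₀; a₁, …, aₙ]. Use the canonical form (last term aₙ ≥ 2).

[3; 1, 3, 1, 9, 9, 3, 2]

12223 = 3·3220 + 2563
3220 = 1·2563 + 657
2563 = 3·657 + 592
657 = 1·592 + 65
592 = 9·65 + 7
65 = 9·7 + 2
7 = 3·2 + 1
2 = 2·1 + 0  (stop)
So 12223/3220 = [3; 1, 3, 1, 9, 9, 3, 2].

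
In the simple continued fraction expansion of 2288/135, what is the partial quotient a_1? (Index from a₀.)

2288 = 16·135 + 128   →  a_0 = 16
135 = 1·128 + 7   →  a_1 = 1

1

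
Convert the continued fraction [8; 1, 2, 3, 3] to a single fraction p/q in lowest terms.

287/33

Fold from the inside: start with 3/1.
  3 + 1/3 = 10/3
  2 + 3/10 = 23/10
  1 + 10/23 = 33/23
  8 + 23/33 = 287/33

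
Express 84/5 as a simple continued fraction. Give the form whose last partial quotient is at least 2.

[16; 1, 4]

84 = 16×5 + 4
5 = 1×4 + 1
4 = 4×1 + 0  (stop)
So 84/5 = [16; 1, 4].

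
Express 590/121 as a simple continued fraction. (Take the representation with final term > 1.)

[4; 1, 7, 15]

590 = 4*121 + 106
121 = 1*106 + 15
106 = 7*15 + 1
15 = 15*1 + 0  (stop)
So 590/121 = [4; 1, 7, 15].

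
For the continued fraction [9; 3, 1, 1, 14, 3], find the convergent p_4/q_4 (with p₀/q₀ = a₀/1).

947/102

Using pₖ = aₖpₖ₋₁ + pₖ₋₂, qₖ = aₖqₖ₋₁ + qₖ₋₂ (with p₋₁=1, p₋₂=0, q₋₁=0, q₋₂=1):
  k=0: a=9, p=9, q=1
  k=1: a=3, p=28, q=3
  k=2: a=1, p=37, q=4
  k=3: a=1, p=65, q=7
  k=4: a=14, p=947, q=102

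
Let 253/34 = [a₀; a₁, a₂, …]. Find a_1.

253 = 7·34 + 15   →  a_0 = 7
34 = 2·15 + 4   →  a_1 = 2

2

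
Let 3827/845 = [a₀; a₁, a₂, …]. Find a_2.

1

3827 = 4·845 + 447   →  a_0 = 4
845 = 1·447 + 398   →  a_1 = 1
447 = 1·398 + 49   →  a_2 = 1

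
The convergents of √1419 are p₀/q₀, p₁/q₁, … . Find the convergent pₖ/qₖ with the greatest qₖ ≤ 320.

√1419 = [37; 1, 2, 37, 2, 1, 74, …] (period length 6).
Convergents:
  p_0/q_0 = 37/1
  p_1/q_1 = 38/1
  p_2/q_2 = 113/3
  p_3/q_3 = 4219/112
  p_4/q_4 = 8551/227
  p_5/q_5 = 12770/339
q_4 = 227 ≤ 320 < 339 = q_5, so the answer is 8551/227.

8551/227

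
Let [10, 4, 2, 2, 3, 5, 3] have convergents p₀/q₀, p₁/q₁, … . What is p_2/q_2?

Using pₖ = aₖpₖ₋₁ + pₖ₋₂, qₖ = aₖqₖ₋₁ + qₖ₋₂ (with p₋₁=1, p₋₂=0, q₋₁=0, q₋₂=1):
  k=0: a=10, p=10, q=1
  k=1: a=4, p=41, q=4
  k=2: a=2, p=92, q=9

92/9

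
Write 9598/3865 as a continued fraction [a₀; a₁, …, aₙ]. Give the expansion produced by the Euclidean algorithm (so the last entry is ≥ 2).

[2; 2, 14, 2, 12, 2, 2]

9598 = 2*3865 + 1868
3865 = 2*1868 + 129
1868 = 14*129 + 62
129 = 2*62 + 5
62 = 12*5 + 2
5 = 2*2 + 1
2 = 2*1 + 0  (stop)
So 9598/3865 = [2; 2, 14, 2, 12, 2, 2].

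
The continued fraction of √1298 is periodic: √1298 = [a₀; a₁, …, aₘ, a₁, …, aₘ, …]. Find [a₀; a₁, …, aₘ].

a₀ = ⌊√1298⌋ = 36.

[36; 36, 72]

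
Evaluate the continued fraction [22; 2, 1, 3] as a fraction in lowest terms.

Fold from the inside: start with 3/1.
  1 + 1/3 = 4/3
  2 + 3/4 = 11/4
  22 + 4/11 = 246/11

246/11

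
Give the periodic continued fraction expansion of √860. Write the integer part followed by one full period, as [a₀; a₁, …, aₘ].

a₀ = ⌊√860⌋ = 29.
With m₀=0, d₀=1 and mₖ₊₁ = dₖaₖ − mₖ, dₖ₊₁ = (n − mₖ₊₁²)/dₖ, aₖ₊₁ = ⌊(a₀+mₖ₊₁)/dₖ₊₁⌋:
  k=1: m=29, d=19, a=3
  k=2: m=28, d=4, a=14
  k=3: m=28, d=19, a=3
  k=4: m=29, d=1, a=58
d=1 and a=2a₀=58 at k=4, so the next step gives (m, d) = (29, 19) again — its k=1 value — and the period has length 4.

[29; 3, 14, 3, 58]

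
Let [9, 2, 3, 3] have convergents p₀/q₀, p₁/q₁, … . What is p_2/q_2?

Using pₖ = aₖpₖ₋₁ + pₖ₋₂, qₖ = aₖqₖ₋₁ + qₖ₋₂ (with p₋₁=1, p₋₂=0, q₋₁=0, q₋₂=1):
  k=0: a=9, p=9, q=1
  k=1: a=2, p=19, q=2
  k=2: a=3, p=66, q=7

66/7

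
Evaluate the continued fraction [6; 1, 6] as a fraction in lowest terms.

Fold from the inside: start with 6/1.
  1 + 1/6 = 7/6
  6 + 6/7 = 48/7

48/7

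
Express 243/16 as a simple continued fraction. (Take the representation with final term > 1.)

[15; 5, 3]

243 = 15*16 + 3
16 = 5*3 + 1
3 = 3*1 + 0  (stop)
So 243/16 = [15; 5, 3].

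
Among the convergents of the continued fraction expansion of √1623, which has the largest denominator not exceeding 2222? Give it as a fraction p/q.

√1623 = [40; 3, 2, 26, 2, 3, 80, …] (period length 6).
Convergents:
  p_0/q_0 = 40/1
  p_1/q_1 = 121/3
  p_2/q_2 = 282/7
  p_3/q_3 = 7453/185
  p_4/q_4 = 15188/377
  p_5/q_5 = 53017/1316
  p_6/q_6 = 4256548/105657
q_5 = 1316 ≤ 2222 < 105657 = q_6, so the answer is 53017/1316.

53017/1316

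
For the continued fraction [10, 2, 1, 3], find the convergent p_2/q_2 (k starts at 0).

Using pₖ = aₖpₖ₋₁ + pₖ₋₂, qₖ = aₖqₖ₋₁ + qₖ₋₂ (with p₋₁=1, p₋₂=0, q₋₁=0, q₋₂=1):
  k=0: a=10, p=10, q=1
  k=1: a=2, p=21, q=2
  k=2: a=1, p=31, q=3

31/3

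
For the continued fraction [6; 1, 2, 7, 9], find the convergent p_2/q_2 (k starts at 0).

20/3

Using pₖ = aₖpₖ₋₁ + pₖ₋₂, qₖ = aₖqₖ₋₁ + qₖ₋₂ (with p₋₁=1, p₋₂=0, q₋₁=0, q₋₂=1):
  k=0: a=6, p=6, q=1
  k=1: a=1, p=7, q=1
  k=2: a=2, p=20, q=3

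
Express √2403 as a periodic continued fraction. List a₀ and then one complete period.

[49; 49, 98]

a₀ = ⌊√2403⌋ = 49.
With m₀=0, d₀=1 and mₖ₊₁ = dₖaₖ − mₖ, dₖ₊₁ = (n − mₖ₊₁²)/dₖ, aₖ₊₁ = ⌊(a₀+mₖ₊₁)/dₖ₊₁⌋:
  k=1: m=49, d=2, a=49
  k=2: m=49, d=1, a=98
d=1 and a=2a₀=98 at k=2, so the next step gives (m, d) = (49, 2) again — its k=1 value — and the period has length 2.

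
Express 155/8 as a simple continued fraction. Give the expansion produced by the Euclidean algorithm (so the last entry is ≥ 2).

[19; 2, 1, 2]

155 = 19*8 + 3
8 = 2*3 + 2
3 = 1*2 + 1
2 = 2*1 + 0  (stop)
So 155/8 = [19; 2, 1, 2].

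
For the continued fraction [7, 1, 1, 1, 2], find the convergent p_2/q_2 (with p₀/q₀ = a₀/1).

Using pₖ = aₖpₖ₋₁ + pₖ₋₂, qₖ = aₖqₖ₋₁ + qₖ₋₂ (with p₋₁=1, p₋₂=0, q₋₁=0, q₋₂=1):
  k=0: a=7, p=7, q=1
  k=1: a=1, p=8, q=1
  k=2: a=1, p=15, q=2

15/2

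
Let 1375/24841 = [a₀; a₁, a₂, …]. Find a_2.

15

1375 = 0·24841 + 1375   →  a_0 = 0
24841 = 18·1375 + 91   →  a_1 = 18
1375 = 15·91 + 10   →  a_2 = 15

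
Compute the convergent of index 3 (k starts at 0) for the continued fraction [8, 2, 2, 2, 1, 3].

101/12

Using pₖ = aₖpₖ₋₁ + pₖ₋₂, qₖ = aₖqₖ₋₁ + qₖ₋₂ (with p₋₁=1, p₋₂=0, q₋₁=0, q₋₂=1):
  k=0: a=8, p=8, q=1
  k=1: a=2, p=17, q=2
  k=2: a=2, p=42, q=5
  k=3: a=2, p=101, q=12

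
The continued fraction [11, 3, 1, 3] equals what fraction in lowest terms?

Using pₖ = aₖpₖ₋₁ + pₖ₋₂ and qₖ = aₖqₖ₋₁ + qₖ₋₂:
  k=0: a=11, p=11, q=1
  k=1: a=3, p=34, q=3
  k=2: a=1, p=45, q=4
  k=3: a=3, p=169, q=15

169/15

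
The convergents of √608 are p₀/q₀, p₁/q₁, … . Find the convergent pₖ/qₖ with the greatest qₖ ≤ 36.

863/35

√608 = [24; 1, 1, 1, 11, 1, 1, 1, 48, …] (period length 8).
Convergents:
  p_0/q_0 = 24/1
  p_1/q_1 = 25/1
  p_2/q_2 = 49/2
  p_3/q_3 = 74/3
  p_4/q_4 = 863/35
  p_5/q_5 = 937/38
q_4 = 35 ≤ 36 < 38 = q_5, so the answer is 863/35.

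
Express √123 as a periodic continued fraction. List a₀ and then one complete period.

[11; 11, 22]

a₀ = ⌊√123⌋ = 11.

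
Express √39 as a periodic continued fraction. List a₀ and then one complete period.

a₀ = ⌊√39⌋ = 6.
With m₀=0, d₀=1 and mₖ₊₁ = dₖaₖ − mₖ, dₖ₊₁ = (n − mₖ₊₁²)/dₖ, aₖ₊₁ = ⌊(a₀+mₖ₊₁)/dₖ₊₁⌋:
  k=1: m=6, d=3, a=4
  k=2: m=6, d=1, a=12
d=1 and a=2a₀=12 at k=2, so the next step gives (m, d) = (6, 3) again — its k=1 value — and the period has length 2.

[6; 4, 12]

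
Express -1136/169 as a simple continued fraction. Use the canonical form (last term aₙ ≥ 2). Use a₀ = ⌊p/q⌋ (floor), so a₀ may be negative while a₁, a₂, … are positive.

-1136 = -7×169 + 47
169 = 3×47 + 28
47 = 1×28 + 19
28 = 1×19 + 9
19 = 2×9 + 1
9 = 9×1 + 0  (stop)
So -1136/169 = [-7; 3, 1, 1, 2, 9].

[-7; 3, 1, 1, 2, 9]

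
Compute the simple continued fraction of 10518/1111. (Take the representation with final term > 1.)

[9; 2, 7, 9, 8]

10518 = 9*1111 + 519
1111 = 2*519 + 73
519 = 7*73 + 8
73 = 9*8 + 1
8 = 8*1 + 0  (stop)
So 10518/1111 = [9; 2, 7, 9, 8].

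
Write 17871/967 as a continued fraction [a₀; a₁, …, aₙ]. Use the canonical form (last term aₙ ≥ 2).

[18; 2, 12, 1, 1, 3, 5]

17871 = 18×967 + 465
967 = 2×465 + 37
465 = 12×37 + 21
37 = 1×21 + 16
21 = 1×16 + 5
16 = 3×5 + 1
5 = 5×1 + 0  (stop)
So 17871/967 = [18; 2, 12, 1, 1, 3, 5].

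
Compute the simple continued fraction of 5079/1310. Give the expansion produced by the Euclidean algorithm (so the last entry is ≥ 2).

5079 = 3×1310 + 1149
1310 = 1×1149 + 161
1149 = 7×161 + 22
161 = 7×22 + 7
22 = 3×7 + 1
7 = 7×1 + 0  (stop)
So 5079/1310 = [3; 1, 7, 7, 3, 7].

[3; 1, 7, 7, 3, 7]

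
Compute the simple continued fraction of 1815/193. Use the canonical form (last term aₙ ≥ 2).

1815 = 9·193 + 78
193 = 2·78 + 37
78 = 2·37 + 4
37 = 9·4 + 1
4 = 4·1 + 0  (stop)
So 1815/193 = [9; 2, 2, 9, 4].

[9; 2, 2, 9, 4]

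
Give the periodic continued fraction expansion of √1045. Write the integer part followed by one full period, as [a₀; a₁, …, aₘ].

a₀ = ⌊√1045⌋ = 32.
With m₀=0, d₀=1 and mₖ₊₁ = dₖaₖ − mₖ, dₖ₊₁ = (n − mₖ₊₁²)/dₖ, aₖ₊₁ = ⌊(a₀+mₖ₊₁)/dₖ₊₁⌋:
  k=1: m=32, d=21, a=3
  k=2: m=31, d=4, a=15
  k=3: m=29, d=51, a=1
  k=4: m=22, d=11, a=4
  k=5: m=22, d=51, a=1
  k=6: m=29, d=4, a=15
  k=7: m=31, d=21, a=3
  k=8: m=32, d=1, a=64
d=1 and a=2a₀=64 at k=8, so the next step gives (m, d) = (32, 21) again — its k=1 value — and the period has length 8.

[32; 3, 15, 1, 4, 1, 15, 3, 64]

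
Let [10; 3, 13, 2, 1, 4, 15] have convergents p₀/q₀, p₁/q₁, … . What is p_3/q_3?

857/83

Using pₖ = aₖpₖ₋₁ + pₖ₋₂, qₖ = aₖqₖ₋₁ + qₖ₋₂ (with p₋₁=1, p₋₂=0, q₋₁=0, q₋₂=1):
  k=0: a=10, p=10, q=1
  k=1: a=3, p=31, q=3
  k=2: a=13, p=413, q=40
  k=3: a=2, p=857, q=83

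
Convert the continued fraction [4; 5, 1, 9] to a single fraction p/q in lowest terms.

Fold from the inside: start with 9/1.
  1 + 1/9 = 10/9
  5 + 9/10 = 59/10
  4 + 10/59 = 246/59

246/59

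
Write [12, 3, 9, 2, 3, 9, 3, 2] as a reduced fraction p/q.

Fold from the inside: start with 2/1.
  3 + 1/2 = 7/2
  9 + 2/7 = 65/7
  3 + 7/65 = 202/65
  2 + 65/202 = 469/202
  9 + 202/469 = 4423/469
  3 + 469/4423 = 13738/4423
  12 + 4423/13738 = 169279/13738

169279/13738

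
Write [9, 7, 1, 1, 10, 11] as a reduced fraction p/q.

Fold from the inside: start with 11/1.
  10 + 1/11 = 111/11
  1 + 11/111 = 122/111
  1 + 111/122 = 233/122
  7 + 122/233 = 1753/233
  9 + 233/1753 = 16010/1753

16010/1753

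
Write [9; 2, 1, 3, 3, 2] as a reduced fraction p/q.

777/83

Fold from the inside: start with 2/1.
  3 + 1/2 = 7/2
  3 + 2/7 = 23/7
  1 + 7/23 = 30/23
  2 + 23/30 = 83/30
  9 + 30/83 = 777/83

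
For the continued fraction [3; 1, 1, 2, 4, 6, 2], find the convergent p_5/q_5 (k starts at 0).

Using pₖ = aₖpₖ₋₁ + pₖ₋₂, qₖ = aₖqₖ₋₁ + qₖ₋₂ (with p₋₁=1, p₋₂=0, q₋₁=0, q₋₂=1):
  k=0: a=3, p=3, q=1
  k=1: a=1, p=4, q=1
  k=2: a=1, p=7, q=2
  k=3: a=2, p=18, q=5
  k=4: a=4, p=79, q=22
  k=5: a=6, p=492, q=137

492/137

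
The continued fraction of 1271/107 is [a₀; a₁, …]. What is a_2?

1271 = 11·107 + 94   →  a_0 = 11
107 = 1·94 + 13   →  a_1 = 1
94 = 7·13 + 3   →  a_2 = 7

7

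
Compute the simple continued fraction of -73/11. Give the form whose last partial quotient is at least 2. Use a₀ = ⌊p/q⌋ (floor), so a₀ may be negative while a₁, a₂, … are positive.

[-7; 2, 1, 3]

-73 = -7·11 + 4
11 = 2·4 + 3
4 = 1·3 + 1
3 = 3·1 + 0  (stop)
So -73/11 = [-7; 2, 1, 3].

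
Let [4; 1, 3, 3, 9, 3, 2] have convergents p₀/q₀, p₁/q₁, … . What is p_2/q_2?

Using pₖ = aₖpₖ₋₁ + pₖ₋₂, qₖ = aₖqₖ₋₁ + qₖ₋₂ (with p₋₁=1, p₋₂=0, q₋₁=0, q₋₂=1):
  k=0: a=4, p=4, q=1
  k=1: a=1, p=5, q=1
  k=2: a=3, p=19, q=4

19/4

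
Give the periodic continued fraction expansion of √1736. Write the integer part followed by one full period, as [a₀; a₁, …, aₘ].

a₀ = ⌊√1736⌋ = 41.
With m₀=0, d₀=1 and mₖ₊₁ = dₖaₖ − mₖ, dₖ₊₁ = (n − mₖ₊₁²)/dₖ, aₖ₊₁ = ⌊(a₀+mₖ₊₁)/dₖ₊₁⌋:
  k=1: m=41, d=55, a=1
  k=2: m=14, d=28, a=1
  k=3: m=14, d=55, a=1
  k=4: m=41, d=1, a=82
d=1 and a=2a₀=82 at k=4, so the next step gives (m, d) = (41, 55) again — its k=1 value — and the period has length 4.

[41; 1, 1, 1, 82]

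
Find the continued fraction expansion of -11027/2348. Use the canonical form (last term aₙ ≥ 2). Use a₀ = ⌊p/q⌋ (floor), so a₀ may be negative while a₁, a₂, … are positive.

-11027 = -5*2348 + 713
2348 = 3*713 + 209
713 = 3*209 + 86
209 = 2*86 + 37
86 = 2*37 + 12
37 = 3*12 + 1
12 = 12*1 + 0  (stop)
So -11027/2348 = [-5; 3, 3, 2, 2, 3, 12].

[-5; 3, 3, 2, 2, 3, 12]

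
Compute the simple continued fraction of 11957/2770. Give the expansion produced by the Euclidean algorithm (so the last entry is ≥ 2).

[4; 3, 6, 3, 4, 3, 3]

11957 = 4·2770 + 877
2770 = 3·877 + 139
877 = 6·139 + 43
139 = 3·43 + 10
43 = 4·10 + 3
10 = 3·3 + 1
3 = 3·1 + 0  (stop)
So 11957/2770 = [4; 3, 6, 3, 4, 3, 3].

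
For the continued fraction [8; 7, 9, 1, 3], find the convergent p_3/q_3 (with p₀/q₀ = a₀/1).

578/71

Using pₖ = aₖpₖ₋₁ + pₖ₋₂, qₖ = aₖqₖ₋₁ + qₖ₋₂ (with p₋₁=1, p₋₂=0, q₋₁=0, q₋₂=1):
  k=0: a=8, p=8, q=1
  k=1: a=7, p=57, q=7
  k=2: a=9, p=521, q=64
  k=3: a=1, p=578, q=71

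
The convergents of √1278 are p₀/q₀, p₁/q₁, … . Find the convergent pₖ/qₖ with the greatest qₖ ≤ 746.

10260/287

√1278 = [35; 1, 2, 1, 70, …] (period length 4).
Convergents:
  p_0/q_0 = 35/1
  p_1/q_1 = 36/1
  p_2/q_2 = 107/3
  p_3/q_3 = 143/4
  p_4/q_4 = 10117/283
  p_5/q_5 = 10260/287
  p_6/q_6 = 30637/857
q_5 = 287 ≤ 746 < 857 = q_6, so the answer is 10260/287.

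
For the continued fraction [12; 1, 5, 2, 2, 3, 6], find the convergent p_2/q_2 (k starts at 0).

Using pₖ = aₖpₖ₋₁ + pₖ₋₂, qₖ = aₖqₖ₋₁ + qₖ₋₂ (with p₋₁=1, p₋₂=0, q₋₁=0, q₋₂=1):
  k=0: a=12, p=12, q=1
  k=1: a=1, p=13, q=1
  k=2: a=5, p=77, q=6

77/6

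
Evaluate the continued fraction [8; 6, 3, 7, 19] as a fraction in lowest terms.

21701/2660

Using pₖ = aₖpₖ₋₁ + pₖ₋₂ and qₖ = aₖqₖ₋₁ + qₖ₋₂:
  k=0: a=8, p=8, q=1
  k=1: a=6, p=49, q=6
  k=2: a=3, p=155, q=19
  k=3: a=7, p=1134, q=139
  k=4: a=19, p=21701, q=2660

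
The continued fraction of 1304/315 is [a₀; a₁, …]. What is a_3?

1304 = 4·315 + 44   →  a_0 = 4
315 = 7·44 + 7   →  a_1 = 7
44 = 6·7 + 2   →  a_2 = 6
7 = 3·2 + 1   →  a_3 = 3

3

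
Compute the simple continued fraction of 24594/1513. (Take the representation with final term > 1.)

[16; 3, 1, 11, 2, 4, 1, 2]

24594 = 16×1513 + 386
1513 = 3×386 + 355
386 = 1×355 + 31
355 = 11×31 + 14
31 = 2×14 + 3
14 = 4×3 + 2
3 = 1×2 + 1
2 = 2×1 + 0  (stop)
So 24594/1513 = [16; 3, 1, 11, 2, 4, 1, 2].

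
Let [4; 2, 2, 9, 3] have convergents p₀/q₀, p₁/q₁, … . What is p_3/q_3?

207/47

Using pₖ = aₖpₖ₋₁ + pₖ₋₂, qₖ = aₖqₖ₋₁ + qₖ₋₂ (with p₋₁=1, p₋₂=0, q₋₁=0, q₋₂=1):
  k=0: a=4, p=4, q=1
  k=1: a=2, p=9, q=2
  k=2: a=2, p=22, q=5
  k=3: a=9, p=207, q=47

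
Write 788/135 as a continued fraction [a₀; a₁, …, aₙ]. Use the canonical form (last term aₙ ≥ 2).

[5; 1, 5, 7, 3]

788 = 5×135 + 113
135 = 1×113 + 22
113 = 5×22 + 3
22 = 7×3 + 1
3 = 3×1 + 0  (stop)
So 788/135 = [5; 1, 5, 7, 3].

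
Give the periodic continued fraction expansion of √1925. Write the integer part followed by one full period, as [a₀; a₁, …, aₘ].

[43; 1, 6, 1, 86]

a₀ = ⌊√1925⌋ = 43.
With m₀=0, d₀=1 and mₖ₊₁ = dₖaₖ − mₖ, dₖ₊₁ = (n − mₖ₊₁²)/dₖ, aₖ₊₁ = ⌊(a₀+mₖ₊₁)/dₖ₊₁⌋:
  k=1: m=43, d=76, a=1
  k=2: m=33, d=11, a=6
  k=3: m=33, d=76, a=1
  k=4: m=43, d=1, a=86
d=1 and a=2a₀=86 at k=4, so the next step gives (m, d) = (43, 76) again — its k=1 value — and the period has length 4.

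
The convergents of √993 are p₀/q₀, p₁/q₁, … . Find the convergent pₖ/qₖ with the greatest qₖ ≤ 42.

1292/41

√993 = [31; 1, 1, 20, 1, 1, 62, …] (period length 6).
Convergents:
  p_0/q_0 = 31/1
  p_1/q_1 = 32/1
  p_2/q_2 = 63/2
  p_3/q_3 = 1292/41
  p_4/q_4 = 1355/43
q_3 = 41 ≤ 42 < 43 = q_4, so the answer is 1292/41.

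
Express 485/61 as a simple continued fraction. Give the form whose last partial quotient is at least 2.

485 = 7·61 + 58
61 = 1·58 + 3
58 = 19·3 + 1
3 = 3·1 + 0  (stop)
So 485/61 = [7; 1, 19, 3].

[7; 1, 19, 3]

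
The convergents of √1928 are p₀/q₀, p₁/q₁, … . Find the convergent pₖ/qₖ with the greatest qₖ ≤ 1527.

√1928 = [43; 1, 9, 1, 86, …] (period length 4).
Convergents:
  p_0/q_0 = 43/1
  p_1/q_1 = 44/1
  p_2/q_2 = 439/10
  p_3/q_3 = 483/11
  p_4/q_4 = 41977/956
  p_5/q_5 = 42460/967
  p_6/q_6 = 424117/9659
q_5 = 967 ≤ 1527 < 9659 = q_6, so the answer is 42460/967.

42460/967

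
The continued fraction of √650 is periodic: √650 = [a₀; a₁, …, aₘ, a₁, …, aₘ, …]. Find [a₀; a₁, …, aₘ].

a₀ = ⌊√650⌋ = 25.
With m₀=0, d₀=1 and mₖ₊₁ = dₖaₖ − mₖ, dₖ₊₁ = (n − mₖ₊₁²)/dₖ, aₖ₊₁ = ⌊(a₀+mₖ₊₁)/dₖ₊₁⌋:
  k=1: m=25, d=25, a=2
  k=2: m=25, d=1, a=50
d=1 and a=2a₀=50 at k=2, so the next step gives (m, d) = (25, 25) again — its k=1 value — and the period has length 2.

[25; 2, 50]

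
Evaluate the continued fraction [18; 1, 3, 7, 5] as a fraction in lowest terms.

2795/149

Fold from the inside: start with 5/1.
  7 + 1/5 = 36/5
  3 + 5/36 = 113/36
  1 + 36/113 = 149/113
  18 + 113/149 = 2795/149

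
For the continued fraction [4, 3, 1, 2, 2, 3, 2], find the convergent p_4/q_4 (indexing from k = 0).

111/26

Using pₖ = aₖpₖ₋₁ + pₖ₋₂, qₖ = aₖqₖ₋₁ + qₖ₋₂ (with p₋₁=1, p₋₂=0, q₋₁=0, q₋₂=1):
  k=0: a=4, p=4, q=1
  k=1: a=3, p=13, q=3
  k=2: a=1, p=17, q=4
  k=3: a=2, p=47, q=11
  k=4: a=2, p=111, q=26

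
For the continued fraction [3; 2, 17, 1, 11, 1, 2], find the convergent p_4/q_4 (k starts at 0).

Using pₖ = aₖpₖ₋₁ + pₖ₋₂, qₖ = aₖqₖ₋₁ + qₖ₋₂ (with p₋₁=1, p₋₂=0, q₋₁=0, q₋₂=1):
  k=0: a=3, p=3, q=1
  k=1: a=2, p=7, q=2
  k=2: a=17, p=122, q=35
  k=3: a=1, p=129, q=37
  k=4: a=11, p=1541, q=442

1541/442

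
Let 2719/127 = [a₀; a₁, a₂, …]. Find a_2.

2

2719 = 21·127 + 52   →  a_0 = 21
127 = 2·52 + 23   →  a_1 = 2
52 = 2·23 + 6   →  a_2 = 2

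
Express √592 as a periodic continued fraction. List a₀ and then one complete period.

a₀ = ⌊√592⌋ = 24.
With m₀=0, d₀=1 and mₖ₊₁ = dₖaₖ − mₖ, dₖ₊₁ = (n − mₖ₊₁²)/dₖ, aₖ₊₁ = ⌊(a₀+mₖ₊₁)/dₖ₊₁⌋:
  k=1: m=24, d=16, a=3
  k=2: m=24, d=1, a=48
d=1 and a=2a₀=48 at k=2, so the next step gives (m, d) = (24, 16) again — its k=1 value — and the period has length 2.

[24; 3, 48]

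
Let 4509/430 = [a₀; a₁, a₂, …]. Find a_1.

2

4509 = 10·430 + 209   →  a_0 = 10
430 = 2·209 + 12   →  a_1 = 2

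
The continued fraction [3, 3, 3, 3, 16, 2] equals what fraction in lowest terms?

Using pₖ = aₖpₖ₋₁ + pₖ₋₂ and qₖ = aₖqₖ₋₁ + qₖ₋₂:
  k=0: a=3, p=3, q=1
  k=1: a=3, p=10, q=3
  k=2: a=3, p=33, q=10
  k=3: a=3, p=109, q=33
  k=4: a=16, p=1777, q=538
  k=5: a=2, p=3663, q=1109

3663/1109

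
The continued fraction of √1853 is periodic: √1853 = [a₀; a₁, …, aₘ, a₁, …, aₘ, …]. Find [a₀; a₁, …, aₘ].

[43; 21, 1, 1, 21, 86]

a₀ = ⌊√1853⌋ = 43.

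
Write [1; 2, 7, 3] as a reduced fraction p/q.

69/47

Fold from the inside: start with 3/1.
  7 + 1/3 = 22/3
  2 + 3/22 = 47/22
  1 + 22/47 = 69/47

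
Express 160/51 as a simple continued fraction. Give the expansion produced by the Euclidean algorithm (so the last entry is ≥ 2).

[3; 7, 3, 2]

160 = 3*51 + 7
51 = 7*7 + 2
7 = 3*2 + 1
2 = 2*1 + 0  (stop)
So 160/51 = [3; 7, 3, 2].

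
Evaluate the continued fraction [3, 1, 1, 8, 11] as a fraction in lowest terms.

Using pₖ = aₖpₖ₋₁ + pₖ₋₂ and qₖ = aₖqₖ₋₁ + qₖ₋₂:
  k=0: a=3, p=3, q=1
  k=1: a=1, p=4, q=1
  k=2: a=1, p=7, q=2
  k=3: a=8, p=60, q=17
  k=4: a=11, p=667, q=189

667/189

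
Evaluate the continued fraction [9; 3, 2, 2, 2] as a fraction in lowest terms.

Using pₖ = aₖpₖ₋₁ + pₖ₋₂ and qₖ = aₖqₖ₋₁ + qₖ₋₂:
  k=0: a=9, p=9, q=1
  k=1: a=3, p=28, q=3
  k=2: a=2, p=65, q=7
  k=3: a=2, p=158, q=17
  k=4: a=2, p=381, q=41

381/41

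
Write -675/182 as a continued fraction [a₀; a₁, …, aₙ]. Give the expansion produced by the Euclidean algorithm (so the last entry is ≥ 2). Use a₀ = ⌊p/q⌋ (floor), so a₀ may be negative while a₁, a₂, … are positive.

-675 = -4·182 + 53
182 = 3·53 + 23
53 = 2·23 + 7
23 = 3·7 + 2
7 = 3·2 + 1
2 = 2·1 + 0  (stop)
So -675/182 = [-4; 3, 2, 3, 3, 2].

[-4; 3, 2, 3, 3, 2]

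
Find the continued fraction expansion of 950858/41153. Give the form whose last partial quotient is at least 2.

[23; 9, 2, 15, 1, 1, 3, 19]

950858 = 23*41153 + 4339
41153 = 9*4339 + 2102
4339 = 2*2102 + 135
2102 = 15*135 + 77
135 = 1*77 + 58
77 = 1*58 + 19
58 = 3*19 + 1
19 = 19*1 + 0  (stop)
So 950858/41153 = [23; 9, 2, 15, 1, 1, 3, 19].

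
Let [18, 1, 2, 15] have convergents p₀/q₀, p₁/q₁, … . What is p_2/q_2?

Using pₖ = aₖpₖ₋₁ + pₖ₋₂, qₖ = aₖqₖ₋₁ + qₖ₋₂ (with p₋₁=1, p₋₂=0, q₋₁=0, q₋₂=1):
  k=0: a=18, p=18, q=1
  k=1: a=1, p=19, q=1
  k=2: a=2, p=56, q=3

56/3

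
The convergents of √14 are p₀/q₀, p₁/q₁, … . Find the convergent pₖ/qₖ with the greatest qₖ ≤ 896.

3027/809

√14 = [3; 1, 2, 1, 6, …] (period length 4).
Convergents:
  p_0/q_0 = 3/1
  p_1/q_1 = 4/1
  p_2/q_2 = 11/3
  p_3/q_3 = 15/4
  p_4/q_4 = 101/27
  p_5/q_5 = 116/31
  p_6/q_6 = 333/89
  p_7/q_7 = 449/120
  p_8/q_8 = 3027/809
  p_9/q_9 = 3476/929
q_8 = 809 ≤ 896 < 929 = q_9, so the answer is 3027/809.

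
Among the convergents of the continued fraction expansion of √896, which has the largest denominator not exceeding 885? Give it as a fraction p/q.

√896 = [29; 1, 13, 1, 58, …] (period length 4).
Convergents:
  p_0/q_0 = 29/1
  p_1/q_1 = 30/1
  p_2/q_2 = 419/14
  p_3/q_3 = 449/15
  p_4/q_4 = 26461/884
  p_5/q_5 = 26910/899
q_4 = 884 ≤ 885 < 899 = q_5, so the answer is 26461/884.

26461/884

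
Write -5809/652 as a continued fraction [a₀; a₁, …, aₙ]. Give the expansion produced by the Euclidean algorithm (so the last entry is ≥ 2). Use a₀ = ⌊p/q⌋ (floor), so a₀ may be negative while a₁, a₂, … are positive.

-5809 = -9·652 + 59
652 = 11·59 + 3
59 = 19·3 + 2
3 = 1·2 + 1
2 = 2·1 + 0  (stop)
So -5809/652 = [-9; 11, 19, 1, 2].

[-9; 11, 19, 1, 2]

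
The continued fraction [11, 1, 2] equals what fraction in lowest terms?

Using pₖ = aₖpₖ₋₁ + pₖ₋₂ and qₖ = aₖqₖ₋₁ + qₖ₋₂:
  k=0: a=11, p=11, q=1
  k=1: a=1, p=12, q=1
  k=2: a=2, p=35, q=3

35/3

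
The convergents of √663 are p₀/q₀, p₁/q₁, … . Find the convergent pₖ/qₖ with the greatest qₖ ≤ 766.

√663 = [25; 1, 2, 1, 50, …] (period length 4).
Convergents:
  p_0/q_0 = 25/1
  p_1/q_1 = 26/1
  p_2/q_2 = 77/3
  p_3/q_3 = 103/4
  p_4/q_4 = 5227/203
  p_5/q_5 = 5330/207
  p_6/q_6 = 15887/617
  p_7/q_7 = 21217/824
q_6 = 617 ≤ 766 < 824 = q_7, so the answer is 15887/617.

15887/617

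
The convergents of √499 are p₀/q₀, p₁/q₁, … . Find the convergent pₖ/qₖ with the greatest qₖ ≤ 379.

√499 = [22; 2, 1, 21, 1, 2, 44, …] (period length 6).
Convergents:
  p_0/q_0 = 22/1
  p_1/q_1 = 45/2
  p_2/q_2 = 67/3
  p_3/q_3 = 1452/65
  p_4/q_4 = 1519/68
  p_5/q_5 = 4490/201
  p_6/q_6 = 199079/8912
q_5 = 201 ≤ 379 < 8912 = q_6, so the answer is 4490/201.

4490/201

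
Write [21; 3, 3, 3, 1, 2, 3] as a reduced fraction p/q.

8521/400

Fold from the inside: start with 3/1.
  2 + 1/3 = 7/3
  1 + 3/7 = 10/7
  3 + 7/10 = 37/10
  3 + 10/37 = 121/37
  3 + 37/121 = 400/121
  21 + 121/400 = 8521/400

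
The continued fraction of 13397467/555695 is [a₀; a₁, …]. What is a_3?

13397467 = 24·555695 + 60787   →  a_0 = 24
555695 = 9·60787 + 8612   →  a_1 = 9
60787 = 7·8612 + 503   →  a_2 = 7
8612 = 17·503 + 61   →  a_3 = 17

17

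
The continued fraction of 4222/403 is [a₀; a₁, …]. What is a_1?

2

4222 = 10·403 + 192   →  a_0 = 10
403 = 2·192 + 19   →  a_1 = 2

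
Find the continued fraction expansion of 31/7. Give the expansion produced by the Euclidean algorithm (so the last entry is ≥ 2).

31 = 4*7 + 3
7 = 2*3 + 1
3 = 3*1 + 0  (stop)
So 31/7 = [4; 2, 3].

[4; 2, 3]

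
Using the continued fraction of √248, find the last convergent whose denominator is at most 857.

7937/504

√248 = [15; 1, 2, 1, 30, …] (period length 4).
Convergents:
  p_0/q_0 = 15/1
  p_1/q_1 = 16/1
  p_2/q_2 = 47/3
  p_3/q_3 = 63/4
  p_4/q_4 = 1937/123
  p_5/q_5 = 2000/127
  p_6/q_6 = 5937/377
  p_7/q_7 = 7937/504
  p_8/q_8 = 244047/15497
q_7 = 504 ≤ 857 < 15497 = q_8, so the answer is 7937/504.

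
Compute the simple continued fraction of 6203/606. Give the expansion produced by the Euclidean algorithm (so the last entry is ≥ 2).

[10; 4, 4, 4, 1, 6]

6203 = 10·606 + 143
606 = 4·143 + 34
143 = 4·34 + 7
34 = 4·7 + 6
7 = 1·6 + 1
6 = 6·1 + 0  (stop)
So 6203/606 = [10; 4, 4, 4, 1, 6].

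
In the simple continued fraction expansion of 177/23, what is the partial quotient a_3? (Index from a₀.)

177 = 7·23 + 16   →  a_0 = 7
23 = 1·16 + 7   →  a_1 = 1
16 = 2·7 + 2   →  a_2 = 2
7 = 3·2 + 1   →  a_3 = 3

3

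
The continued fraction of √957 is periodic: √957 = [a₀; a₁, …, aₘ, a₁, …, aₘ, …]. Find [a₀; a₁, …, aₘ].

[30; 1, 14, 2, 14, 1, 60]

a₀ = ⌊√957⌋ = 30.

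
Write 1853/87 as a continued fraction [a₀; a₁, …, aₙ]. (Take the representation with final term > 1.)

[21; 3, 2, 1, 8]

1853 = 21·87 + 26
87 = 3·26 + 9
26 = 2·9 + 8
9 = 1·8 + 1
8 = 8·1 + 0  (stop)
So 1853/87 = [21; 3, 2, 1, 8].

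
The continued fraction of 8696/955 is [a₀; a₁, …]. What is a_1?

9

8696 = 9·955 + 101   →  a_0 = 9
955 = 9·101 + 46   →  a_1 = 9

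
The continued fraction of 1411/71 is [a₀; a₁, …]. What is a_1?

1411 = 19·71 + 62   →  a_0 = 19
71 = 1·62 + 9   →  a_1 = 1

1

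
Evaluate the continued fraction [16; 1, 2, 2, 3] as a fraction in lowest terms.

Fold from the inside: start with 3/1.
  2 + 1/3 = 7/3
  2 + 3/7 = 17/7
  1 + 7/17 = 24/17
  16 + 17/24 = 401/24

401/24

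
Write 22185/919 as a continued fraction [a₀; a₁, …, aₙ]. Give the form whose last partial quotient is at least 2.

22185 = 24·919 + 129
919 = 7·129 + 16
129 = 8·16 + 1
16 = 16·1 + 0  (stop)
So 22185/919 = [24; 7, 8, 16].

[24; 7, 8, 16]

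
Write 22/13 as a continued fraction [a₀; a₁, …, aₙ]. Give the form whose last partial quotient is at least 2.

22 = 1·13 + 9
13 = 1·9 + 4
9 = 2·4 + 1
4 = 4·1 + 0  (stop)
So 22/13 = [1; 1, 2, 4].

[1; 1, 2, 4]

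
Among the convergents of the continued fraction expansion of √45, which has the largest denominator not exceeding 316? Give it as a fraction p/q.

2046/305

√45 = [6; 1, 2, 2, 2, 1, 12, …] (period length 6).
Convergents:
  p_0/q_0 = 6/1
  p_1/q_1 = 7/1
  p_2/q_2 = 20/3
  p_3/q_3 = 47/7
  p_4/q_4 = 114/17
  p_5/q_5 = 161/24
  p_6/q_6 = 2046/305
  p_7/q_7 = 2207/329
q_6 = 305 ≤ 316 < 329 = q_7, so the answer is 2046/305.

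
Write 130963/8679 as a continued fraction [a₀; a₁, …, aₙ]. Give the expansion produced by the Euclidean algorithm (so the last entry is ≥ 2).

[15; 11, 6, 2, 3, 17]

130963 = 15×8679 + 778
8679 = 11×778 + 121
778 = 6×121 + 52
121 = 2×52 + 17
52 = 3×17 + 1
17 = 17×1 + 0  (stop)
So 130963/8679 = [15; 11, 6, 2, 3, 17].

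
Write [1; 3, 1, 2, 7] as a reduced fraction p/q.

103/81

Using pₖ = aₖpₖ₋₁ + pₖ₋₂ and qₖ = aₖqₖ₋₁ + qₖ₋₂:
  k=0: a=1, p=1, q=1
  k=1: a=3, p=4, q=3
  k=2: a=1, p=5, q=4
  k=3: a=2, p=14, q=11
  k=4: a=7, p=103, q=81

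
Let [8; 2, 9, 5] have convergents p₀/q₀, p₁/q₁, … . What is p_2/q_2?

161/19

Using pₖ = aₖpₖ₋₁ + pₖ₋₂, qₖ = aₖqₖ₋₁ + qₖ₋₂ (with p₋₁=1, p₋₂=0, q₋₁=0, q₋₂=1):
  k=0: a=8, p=8, q=1
  k=1: a=2, p=17, q=2
  k=2: a=9, p=161, q=19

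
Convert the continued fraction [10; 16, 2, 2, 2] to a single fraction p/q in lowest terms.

Using pₖ = aₖpₖ₋₁ + pₖ₋₂ and qₖ = aₖqₖ₋₁ + qₖ₋₂:
  k=0: a=10, p=10, q=1
  k=1: a=16, p=161, q=16
  k=2: a=2, p=332, q=33
  k=3: a=2, p=825, q=82
  k=4: a=2, p=1982, q=197

1982/197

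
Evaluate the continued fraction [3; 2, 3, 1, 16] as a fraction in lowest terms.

Using pₖ = aₖpₖ₋₁ + pₖ₋₂ and qₖ = aₖqₖ₋₁ + qₖ₋₂:
  k=0: a=3, p=3, q=1
  k=1: a=2, p=7, q=2
  k=2: a=3, p=24, q=7
  k=3: a=1, p=31, q=9
  k=4: a=16, p=520, q=151

520/151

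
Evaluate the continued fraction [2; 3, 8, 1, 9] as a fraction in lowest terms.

Fold from the inside: start with 9/1.
  1 + 1/9 = 10/9
  8 + 9/10 = 89/10
  3 + 10/89 = 277/89
  2 + 89/277 = 643/277

643/277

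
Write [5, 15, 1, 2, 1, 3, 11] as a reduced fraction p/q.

Fold from the inside: start with 11/1.
  3 + 1/11 = 34/11
  1 + 11/34 = 45/34
  2 + 34/45 = 124/45
  1 + 45/124 = 169/124
  15 + 124/169 = 2659/169
  5 + 169/2659 = 13464/2659

13464/2659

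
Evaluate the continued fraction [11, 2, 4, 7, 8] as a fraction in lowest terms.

6055/529

Using pₖ = aₖpₖ₋₁ + pₖ₋₂ and qₖ = aₖqₖ₋₁ + qₖ₋₂:
  k=0: a=11, p=11, q=1
  k=1: a=2, p=23, q=2
  k=2: a=4, p=103, q=9
  k=3: a=7, p=744, q=65
  k=4: a=8, p=6055, q=529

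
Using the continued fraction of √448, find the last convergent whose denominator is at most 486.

5355/253

√448 = [21; 6, 42, …] (period length 2).
Convergents:
  p_0/q_0 = 21/1
  p_1/q_1 = 127/6
  p_2/q_2 = 5355/253
  p_3/q_3 = 32257/1524
q_2 = 253 ≤ 486 < 1524 = q_3, so the answer is 5355/253.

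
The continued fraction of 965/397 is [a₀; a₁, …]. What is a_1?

2

965 = 2·397 + 171   →  a_0 = 2
397 = 2·171 + 55   →  a_1 = 2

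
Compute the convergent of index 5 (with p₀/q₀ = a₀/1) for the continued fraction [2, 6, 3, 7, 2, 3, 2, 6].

2223/1030

Using pₖ = aₖpₖ₋₁ + pₖ₋₂, qₖ = aₖqₖ₋₁ + qₖ₋₂ (with p₋₁=1, p₋₂=0, q₋₁=0, q₋₂=1):
  k=0: a=2, p=2, q=1
  k=1: a=6, p=13, q=6
  k=2: a=3, p=41, q=19
  k=3: a=7, p=300, q=139
  k=4: a=2, p=641, q=297
  k=5: a=3, p=2223, q=1030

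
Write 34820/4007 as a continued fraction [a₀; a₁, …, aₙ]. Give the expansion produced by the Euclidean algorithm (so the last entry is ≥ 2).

34820 = 8*4007 + 2764
4007 = 1*2764 + 1243
2764 = 2*1243 + 278
1243 = 4*278 + 131
278 = 2*131 + 16
131 = 8*16 + 3
16 = 5*3 + 1
3 = 3*1 + 0  (stop)
So 34820/4007 = [8; 1, 2, 4, 2, 8, 5, 3].

[8; 1, 2, 4, 2, 8, 5, 3]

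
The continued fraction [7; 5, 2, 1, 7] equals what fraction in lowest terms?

884/123

Fold from the inside: start with 7/1.
  1 + 1/7 = 8/7
  2 + 7/8 = 23/8
  5 + 8/23 = 123/23
  7 + 23/123 = 884/123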